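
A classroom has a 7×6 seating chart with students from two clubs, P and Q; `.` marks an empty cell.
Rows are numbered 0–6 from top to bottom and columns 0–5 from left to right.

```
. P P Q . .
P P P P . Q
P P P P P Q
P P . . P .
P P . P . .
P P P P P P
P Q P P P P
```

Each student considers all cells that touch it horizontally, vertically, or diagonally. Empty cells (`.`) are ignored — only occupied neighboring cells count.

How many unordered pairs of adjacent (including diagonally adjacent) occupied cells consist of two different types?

Scan each occupied cell's neighbors to the right and below (and the two forward diagonals) so each pair is counted once.
Row 0: P(0,1)–P(0,2)= P(0,1)–P(1,1)= P(0,1)–P(1,2)= P(0,1)–P(1,0)= P(0,2)–Q(0,3)≠ P(0,2)–P(1,2)= P(0,2)–P(1,3)= P(0,2)–P(1,1)= Q(0,3)–P(1,3)≠ Q(0,3)–P(1,2)≠  → 3/10 unlike.
Row 1: P(1,0)–P(1,1)= P(1,0)–P(2,0)= P(1,0)–P(2,1)= P(1,1)–P(1,2)= P(1,1)–P(2,1)= P(1,1)–P(2,2)= P(1,1)–P(2,0)= P(1,2)–P(1,3)= P(1,2)–P(2,2)= P(1,2)–P(2,3)= P(1,2)–P(2,1)= P(1,3)–P(2,3)= P(1,3)–P(2,4)= P(1,3)–P(2,2)= Q(1,5)–Q(2,5)= Q(1,5)–P(2,4)≠  → 1/16 unlike.
Row 2: P(2,0)–P(2,1)= P(2,0)–P(3,0)= P(2,0)–P(3,1)= P(2,1)–P(2,2)= P(2,1)–P(3,1)= P(2,1)–P(3,0)= P(2,2)–P(2,3)= P(2,2)–P(3,1)= P(2,3)–P(2,4)= P(2,3)–P(3,4)= P(2,4)–Q(2,5)≠ P(2,4)–P(3,4)= Q(2,5)–P(3,4)≠  → 2/13 unlike.
Row 3: P(3,0)–P(3,1)= P(3,0)–P(4,0)= P(3,0)–P(4,1)= P(3,1)–P(4,1)= P(3,1)–P(4,0)= P(3,4)–P(4,3)=  → 0/6 unlike.
Row 4: P(4,0)–P(4,1)= P(4,0)–P(5,0)= P(4,0)–P(5,1)= P(4,1)–P(5,1)= P(4,1)–P(5,2)= P(4,1)–P(5,0)= P(4,3)–P(5,3)= P(4,3)–P(5,4)= P(4,3)–P(5,2)=  → 0/9 unlike.
Row 5: P(5,0)–P(5,1)= P(5,0)–P(6,0)= P(5,0)–Q(6,1)≠ P(5,1)–P(5,2)= P(5,1)–Q(6,1)≠ P(5,1)–P(6,2)= P(5,1)–P(6,0)= P(5,2)–P(5,3)= P(5,2)–P(6,2)= P(5,2)–P(6,3)= P(5,2)–Q(6,1)≠ P(5,3)–P(5,4)= P(5,3)–P(6,3)= P(5,3)–P(6,4)= P(5,3)–P(6,2)= P(5,4)–P(5,5)= P(5,4)–P(6,4)= P(5,4)–P(6,5)= P(5,4)–P(6,3)= P(5,5)–P(6,5)= P(5,5)–P(6,4)=  → 3/21 unlike.
Row 6: P(6,0)–Q(6,1)≠ Q(6,1)–P(6,2)≠ P(6,2)–P(6,3)= P(6,3)–P(6,4)= P(6,4)–P(6,5)=  → 2/5 unlike.
Total adjacent occupied pairs: 80; unlike-type pairs: 11.

11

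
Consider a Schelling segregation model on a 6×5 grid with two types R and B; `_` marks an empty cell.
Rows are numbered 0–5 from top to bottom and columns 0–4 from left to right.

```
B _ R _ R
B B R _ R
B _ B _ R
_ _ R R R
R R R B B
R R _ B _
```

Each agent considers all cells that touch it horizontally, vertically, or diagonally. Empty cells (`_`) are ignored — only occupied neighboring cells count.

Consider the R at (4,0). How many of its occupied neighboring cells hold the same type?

Occupied neighbors of (4,0): (4,1)=R, (5,0)=R, (5,1)=R.
Same type (R): 3 of 3.

3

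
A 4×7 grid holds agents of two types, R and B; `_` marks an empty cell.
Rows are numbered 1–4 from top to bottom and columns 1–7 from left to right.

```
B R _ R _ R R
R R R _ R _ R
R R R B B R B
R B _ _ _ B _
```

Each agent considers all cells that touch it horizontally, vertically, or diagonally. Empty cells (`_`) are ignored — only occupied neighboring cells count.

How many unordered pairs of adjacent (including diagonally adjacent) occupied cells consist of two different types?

Scan each occupied cell's neighbors to the right and below (and the two forward diagonals) so each pair is counted once.
From row 1: 3 unlike of 12 pairs (running 3/12).
From row 2: 4 unlike of 15 pairs (running 7/27).
From row 3: 7 unlike of 14 pairs (running 14/41).
From row 4: 1 unlike of 1 pairs (running 15/42).
Total adjacent occupied pairs: 42; unlike-type pairs: 15.

15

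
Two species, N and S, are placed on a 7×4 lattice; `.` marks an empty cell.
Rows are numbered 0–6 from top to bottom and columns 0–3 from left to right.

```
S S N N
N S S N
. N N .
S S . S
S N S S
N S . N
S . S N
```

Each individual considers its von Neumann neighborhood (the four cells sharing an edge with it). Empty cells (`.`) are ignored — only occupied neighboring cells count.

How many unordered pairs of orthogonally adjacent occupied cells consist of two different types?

17

Scan each occupied cell's neighbors to the right and below so each pair is counted once.
From row 0: 3 unlike of 7 pairs (running 3/7).
From row 1: 4 unlike of 5 pairs (running 7/12).
From row 2: 1 unlike of 2 pairs (running 8/14).
From row 3: 1 unlike of 4 pairs (running 9/18).
From row 4: 5 unlike of 6 pairs (running 14/24).
From row 5: 2 unlike of 3 pairs (running 16/27).
From row 6: 1 unlike of 1 pairs (running 17/28).
Total adjacent occupied pairs: 28; unlike-type pairs: 17.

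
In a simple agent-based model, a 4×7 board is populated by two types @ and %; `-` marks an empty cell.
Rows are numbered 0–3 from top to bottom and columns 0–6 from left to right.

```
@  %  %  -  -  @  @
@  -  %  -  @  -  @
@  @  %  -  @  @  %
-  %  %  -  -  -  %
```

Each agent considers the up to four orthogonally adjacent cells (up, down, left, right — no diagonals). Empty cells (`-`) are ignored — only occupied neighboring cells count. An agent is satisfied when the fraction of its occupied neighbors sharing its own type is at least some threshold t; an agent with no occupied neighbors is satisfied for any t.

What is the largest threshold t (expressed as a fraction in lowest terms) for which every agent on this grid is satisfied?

Row 0: (0,0)@ 1/2 · (0,1)% 1/2 · (0,2)% 2/2 · (0,5)@ 1/1 · (0,6)@ 2/2
Row 1: (1,0)@ 2/2 · (1,2)% 2/2 · (1,4)@ 1/1 · (1,6)@ 1/2
Row 2: (2,0)@ 2/2 · (2,1)@ 1/3 · (2,2)% 2/3 · (2,4)@ 2/2 · (2,5)@ 1/2 · (2,6)% 1/3
Row 3: (3,1)% 1/2 · (3,2)% 2/2 · (3,6)% 1/1
The smallest same-type fraction is 1/3 at (2,1), which reduces to 1/3. Any threshold above that leaves this agent unsatisfied.

1/3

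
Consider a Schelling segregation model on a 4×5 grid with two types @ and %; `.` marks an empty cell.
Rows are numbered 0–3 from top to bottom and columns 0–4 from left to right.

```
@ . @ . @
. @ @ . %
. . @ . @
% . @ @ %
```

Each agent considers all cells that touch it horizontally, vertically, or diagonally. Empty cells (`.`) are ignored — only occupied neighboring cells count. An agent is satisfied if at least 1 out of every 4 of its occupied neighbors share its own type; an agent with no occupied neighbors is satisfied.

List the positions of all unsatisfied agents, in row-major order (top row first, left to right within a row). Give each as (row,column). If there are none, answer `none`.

(0,4), (1,4), (3,4)

Row 0: (0,0)@ 1/1 satisfied · (0,2)@ 2/2 satisfied · (0,4)@ 0/1 not
Row 1: (1,1)@ 4/4 satisfied · (1,2)@ 3/3 satisfied · (1,4)% 0/2 not
Row 2: (2,2)@ 4/4 satisfied · (2,4)@ 1/3 satisfied
Row 3: (3,0)% 0/0 satisfied · (3,2)@ 2/2 satisfied · (3,3)@ 3/4 satisfied · (3,4)% 0/2 not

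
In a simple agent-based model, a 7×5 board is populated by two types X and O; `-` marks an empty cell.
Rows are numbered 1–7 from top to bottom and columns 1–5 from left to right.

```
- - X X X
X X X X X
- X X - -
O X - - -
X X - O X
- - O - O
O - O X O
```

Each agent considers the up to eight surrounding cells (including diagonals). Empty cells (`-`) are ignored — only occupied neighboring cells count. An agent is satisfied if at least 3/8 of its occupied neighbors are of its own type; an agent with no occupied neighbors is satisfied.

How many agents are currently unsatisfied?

Row 1: (1,3)X 4/4 ✓ · (1,4)X 5/5 ✓ · (1,5)X 3/3 ✓
Row 2: (2,1)X 2/2 ✓ · (2,2)X 5/5 ✓ · (2,3)X 6/6 ✓ · (2,4)X 6/6 ✓ · (2,5)X 3/3 ✓
Row 3: (3,2)X 5/6 ✓ · (3,3)X 5/5 ✓
Row 4: (4,1)O 0/4 ✗ · (4,2)X 4/5 ✓
Row 5: (5,1)X 2/3 ✓ · (5,2)X 2/4 ✓ · (5,4)O 2/3 ✓ · (5,5)X 0/2 ✗
Row 6: (6,3)O 2/4 ✓ · (6,5)O 2/4 ✓
Row 7: (7,1)O 0/0 ✓ · (7,3)O 1/2 ✓ · (7,4)X 0/4 ✗ · (7,5)O 1/2 ✓
Unsatisfied: (4,1), (5,5), (7,4) — 3 in total.

3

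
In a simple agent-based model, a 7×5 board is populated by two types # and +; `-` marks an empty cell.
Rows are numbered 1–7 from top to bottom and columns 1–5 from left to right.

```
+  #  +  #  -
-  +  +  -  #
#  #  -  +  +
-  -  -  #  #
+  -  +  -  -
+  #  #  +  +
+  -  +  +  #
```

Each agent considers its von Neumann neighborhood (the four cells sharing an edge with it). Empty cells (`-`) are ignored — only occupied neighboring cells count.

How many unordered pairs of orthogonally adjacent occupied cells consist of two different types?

14

Scan each occupied cell's neighbors to the right and below so each pair is counted once.
Row 1: +(1,1)–#(1,2)≠ #(1,2)–+(1,3)≠ #(1,2)–+(2,2)≠ +(1,3)–#(1,4)≠ +(1,3)–+(2,3)=  → 4/5 unlike.
Row 2: +(2,2)–+(2,3)= +(2,2)–#(3,2)≠ #(2,5)–+(3,5)≠  → 2/3 unlike.
Row 3: #(3,1)–#(3,2)= +(3,4)–+(3,5)= +(3,4)–#(4,4)≠ +(3,5)–#(4,5)≠  → 2/4 unlike.
Row 4: #(4,4)–#(4,5)=  → 0/1 unlike.
Row 5: +(5,1)–+(6,1)= +(5,3)–#(6,3)≠  → 1/2 unlike.
Row 6: +(6,1)–#(6,2)≠ +(6,1)–+(7,1)= #(6,2)–#(6,3)= #(6,3)–+(6,4)≠ #(6,3)–+(7,3)≠ +(6,4)–+(6,5)= +(6,4)–+(7,4)= +(6,5)–#(7,5)≠  → 4/8 unlike.
Row 7: +(7,3)–+(7,4)= +(7,4)–#(7,5)≠  → 1/2 unlike.
Total adjacent occupied pairs: 25; unlike-type pairs: 14.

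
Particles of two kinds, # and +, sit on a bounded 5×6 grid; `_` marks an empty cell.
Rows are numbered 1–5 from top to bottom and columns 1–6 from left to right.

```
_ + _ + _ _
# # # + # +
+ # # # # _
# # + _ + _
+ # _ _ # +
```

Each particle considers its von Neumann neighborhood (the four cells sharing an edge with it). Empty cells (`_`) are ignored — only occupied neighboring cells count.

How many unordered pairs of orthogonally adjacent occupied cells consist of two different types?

15

Scan each occupied cell's neighbors to the right and below so each pair is counted once.
Row 1: +(1,2)–#(2,2)≠ +(1,4)–+(2,4)=  → 1/2 unlike.
Row 2: #(2,1)–#(2,2)= #(2,1)–+(3,1)≠ #(2,2)–#(2,3)= #(2,2)–#(3,2)= #(2,3)–+(2,4)≠ #(2,3)–#(3,3)= +(2,4)–#(2,5)≠ +(2,4)–#(3,4)≠ #(2,5)–+(2,6)≠ #(2,5)–#(3,5)=  → 5/10 unlike.
Row 3: +(3,1)–#(3,2)≠ +(3,1)–#(4,1)≠ #(3,2)–#(3,3)= #(3,2)–#(4,2)= #(3,3)–#(3,4)= #(3,3)–+(4,3)≠ #(3,4)–#(3,5)= #(3,5)–+(4,5)≠  → 4/8 unlike.
Row 4: #(4,1)–#(4,2)= #(4,1)–+(5,1)≠ #(4,2)–+(4,3)≠ #(4,2)–#(5,2)= +(4,5)–#(5,5)≠  → 3/5 unlike.
Row 5: +(5,1)–#(5,2)≠ #(5,5)–+(5,6)≠  → 2/2 unlike.
Total adjacent occupied pairs: 27; unlike-type pairs: 15.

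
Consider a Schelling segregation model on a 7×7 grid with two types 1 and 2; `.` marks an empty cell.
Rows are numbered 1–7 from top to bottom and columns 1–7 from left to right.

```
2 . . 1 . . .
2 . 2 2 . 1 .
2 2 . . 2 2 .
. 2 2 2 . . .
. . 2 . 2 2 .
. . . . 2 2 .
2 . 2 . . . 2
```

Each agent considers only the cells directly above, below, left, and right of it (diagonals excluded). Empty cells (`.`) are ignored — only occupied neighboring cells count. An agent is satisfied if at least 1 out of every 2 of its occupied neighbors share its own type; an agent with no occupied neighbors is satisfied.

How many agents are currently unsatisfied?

2

(1,1)2 1/1 ✓
(1,4)1 0/1 ✗
(2,1)2 2/2 ✓
(2,3)2 1/1 ✓
(2,4)2 1/2 ✓
(2,6)1 0/1 ✗
(3,1)2 2/2 ✓
(3,2)2 2/2 ✓
(3,5)2 1/1 ✓
(3,6)2 1/2 ✓
(4,2)2 2/2 ✓
(4,3)2 3/3 ✓
(4,4)2 1/1 ✓
(5,3)2 1/1 ✓
(5,5)2 2/2 ✓
(5,6)2 2/2 ✓
(6,5)2 2/2 ✓
(6,6)2 2/2 ✓
(7,1)2 0/0 ✓
(7,3)2 0/0 ✓
(7,7)2 0/0 ✓
Unsatisfied: (1,4), (2,6) — 2 in total.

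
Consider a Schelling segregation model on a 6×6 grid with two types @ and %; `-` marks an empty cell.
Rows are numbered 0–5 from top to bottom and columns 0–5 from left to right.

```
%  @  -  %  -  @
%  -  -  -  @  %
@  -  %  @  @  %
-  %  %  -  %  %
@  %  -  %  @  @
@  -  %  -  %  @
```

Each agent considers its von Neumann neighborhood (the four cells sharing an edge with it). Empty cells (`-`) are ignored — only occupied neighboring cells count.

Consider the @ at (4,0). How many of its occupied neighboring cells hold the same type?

1

Occupied neighbors of (4,0): (5,0)=@, (4,1)=%.
Same type (@): 1 of 2.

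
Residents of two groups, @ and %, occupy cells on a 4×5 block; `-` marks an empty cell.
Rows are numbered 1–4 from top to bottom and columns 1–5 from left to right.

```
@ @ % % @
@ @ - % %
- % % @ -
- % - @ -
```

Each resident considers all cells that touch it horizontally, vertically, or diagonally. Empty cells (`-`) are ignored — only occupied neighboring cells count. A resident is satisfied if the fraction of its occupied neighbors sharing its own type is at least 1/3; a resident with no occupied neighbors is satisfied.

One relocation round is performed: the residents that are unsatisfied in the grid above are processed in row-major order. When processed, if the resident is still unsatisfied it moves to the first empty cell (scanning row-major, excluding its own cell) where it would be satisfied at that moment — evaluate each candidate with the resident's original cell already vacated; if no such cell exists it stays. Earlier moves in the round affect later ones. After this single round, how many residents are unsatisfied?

Initially unsatisfied (in order): (1,5), (3,4).
  (1,5) → (2,3).
  (3,4): now satisfied by earlier moves; stays.
Resulting grid:
@ @ % % -
@ @ @ % %
- % % @ -
- % - @ -
All satisfied now.

0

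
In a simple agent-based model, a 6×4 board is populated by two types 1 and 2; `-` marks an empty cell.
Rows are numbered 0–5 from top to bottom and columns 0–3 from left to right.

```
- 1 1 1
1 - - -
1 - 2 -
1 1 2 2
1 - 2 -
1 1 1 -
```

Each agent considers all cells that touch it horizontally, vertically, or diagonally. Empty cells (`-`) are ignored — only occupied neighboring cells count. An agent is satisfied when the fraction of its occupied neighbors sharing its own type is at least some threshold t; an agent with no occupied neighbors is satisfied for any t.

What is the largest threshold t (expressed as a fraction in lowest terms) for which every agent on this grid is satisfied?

2/5

Row 0: (0,1)1 2/2 · (0,2)1 2/2 · (0,3)1 1/1
Row 1: (1,0)1 2/2
Row 2: (2,0)1 3/3 · (2,2)2 2/3
Row 3: (3,0)1 3/3 · (3,1)1 3/6 · (3,2)2 3/4 · (3,3)2 3/3
Row 4: (4,0)1 4/4 · (4,2)2 2/5
Row 5: (5,0)1 2/2 · (5,1)1 3/4 · (5,2)1 1/2
The smallest same-type fraction is 2/5 at (4,2), which reduces to 2/5. Any threshold above that leaves this agent unsatisfied.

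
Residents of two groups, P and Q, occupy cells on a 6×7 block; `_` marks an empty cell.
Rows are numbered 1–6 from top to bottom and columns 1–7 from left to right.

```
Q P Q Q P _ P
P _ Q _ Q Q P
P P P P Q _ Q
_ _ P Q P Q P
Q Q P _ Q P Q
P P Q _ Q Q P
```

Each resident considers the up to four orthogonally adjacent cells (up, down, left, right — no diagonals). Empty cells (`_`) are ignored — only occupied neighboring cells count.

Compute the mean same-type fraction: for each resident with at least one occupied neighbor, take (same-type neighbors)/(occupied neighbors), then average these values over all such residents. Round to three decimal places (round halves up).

0.365

Row 1: (1,1)Q 0/2 · (1,2)P 0/2 · (1,3)Q 2/3 · (1,4)Q 1/2 · (1,5)P 0/2 · (1,7)P 1/1
Row 2: (2,1)P 1/2 · (2,3)Q 1/2 · (2,5)Q 2/3 · (2,6)Q 1/2 · (2,7)P 1/3
Row 3: (3,1)P 2/2 · (3,2)P 2/2 · (3,3)P 3/4 · (3,4)P 1/3 · (3,5)Q 1/3 · (3,7)Q 0/2
Row 4: (4,3)P 2/3 · (4,4)Q 0/3 · (4,5)P 0/4 · (4,6)Q 0/3 · (4,7)P 0/3
Row 5: (5,1)Q 1/2 · (5,2)Q 1/3 · (5,3)P 1/3 · (5,5)Q 1/3 · (5,6)P 0/4 · (5,7)Q 0/3
Row 6: (6,1)P 1/2 · (6,2)P 1/3 · (6,3)Q 0/2 · (6,5)Q 2/2 · (6,6)Q 1/3 · (6,7)P 0/2
Sum over 34 residents: 0/2 + 0/2 + 2/3 + 1/2 + 0/2 + 1/1 + 1/2 + 1/2 + 2/3 + 1/2 + 1/3 + 2/2 + 2/2 + 3/4 + 1/3 + 1/3 + 0/2 + 2/3 + 0/3 + 0/4 + 0/3 + 0/3 + 1/2 + 1/3 + 1/3 + 1/3 + 0/4 + 0/3 + 1/2 + 1/3 + 0/2 + 2/2 + 1/3 + 0/2 = 149/12; mean = 149/12 ÷ 34 = 149/408 = 0.365196… → 0.365.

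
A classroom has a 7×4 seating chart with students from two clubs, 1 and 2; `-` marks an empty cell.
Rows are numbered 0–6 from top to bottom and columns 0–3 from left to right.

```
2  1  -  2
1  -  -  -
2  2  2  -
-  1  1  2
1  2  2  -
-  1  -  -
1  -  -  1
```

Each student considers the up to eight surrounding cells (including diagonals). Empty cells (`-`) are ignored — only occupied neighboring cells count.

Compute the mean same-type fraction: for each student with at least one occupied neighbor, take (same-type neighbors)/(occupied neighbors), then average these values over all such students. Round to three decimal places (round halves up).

Row 0: (0,0)2 0/2 · (0,1)1 1/2 · (0,3)2 — no occupied neighbors
Row 1: (1,0)1 1/4
Row 2: (2,0)2 1/3 · (2,1)2 2/5 · (2,2)2 2/4
Row 3: (3,1)1 2/7 · (3,2)1 1/6 · (3,3)2 2/3
Row 4: (4,0)1 2/3 · (4,1)2 1/5 · (4,2)2 2/5
Row 5: (5,1)1 2/4
Row 6: (6,0)1 1/1 · (6,3)1 — no occupied neighbors
Sum over 14 students: 0/2 + 1/2 + 1/4 + 1/3 + 2/5 + 2/4 + 2/7 + 1/6 + 2/3 + 2/3 + 1/5 + 2/5 + 2/4 + 1/1 = 493/84; mean = 493/84 ÷ 14 = 493/1176 = 0.419217… → 0.419.

0.419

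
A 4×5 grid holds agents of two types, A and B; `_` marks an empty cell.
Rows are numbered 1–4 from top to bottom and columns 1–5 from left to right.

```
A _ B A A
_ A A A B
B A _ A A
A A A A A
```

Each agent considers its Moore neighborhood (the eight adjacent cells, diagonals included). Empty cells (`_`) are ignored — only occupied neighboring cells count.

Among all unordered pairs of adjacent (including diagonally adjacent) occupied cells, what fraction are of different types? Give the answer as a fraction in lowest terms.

Scan each occupied cell's neighbors to the right and below (and the two forward diagonals) so each pair is counted once.
Row 1: A(1,1)–A(2,2)= B(1,3)–A(1,4)≠ B(1,3)–A(2,3)≠ B(1,3)–A(2,4)≠ B(1,3)–A(2,2)≠ A(1,4)–A(1,5)= A(1,4)–A(2,4)= A(1,4)–B(2,5)≠ A(1,4)–A(2,3)= A(1,5)–B(2,5)≠ A(1,5)–A(2,4)=  → 6/11 unlike.
Row 2: A(2,2)–A(2,3)= A(2,2)–A(3,2)= A(2,2)–B(3,1)≠ A(2,3)–A(2,4)= A(2,3)–A(3,4)= A(2,3)–A(3,2)= A(2,4)–B(2,5)≠ A(2,4)–A(3,4)= A(2,4)–A(3,5)= B(2,5)–A(3,5)≠ B(2,5)–A(3,4)≠  → 4/11 unlike.
Row 3: B(3,1)–A(3,2)≠ B(3,1)–A(4,1)≠ B(3,1)–A(4,2)≠ A(3,2)–A(4,2)= A(3,2)–A(4,3)= A(3,2)–A(4,1)= A(3,4)–A(3,5)= A(3,4)–A(4,4)= A(3,4)–A(4,5)= A(3,4)–A(4,3)= A(3,5)–A(4,5)= A(3,5)–A(4,4)=  → 3/12 unlike.
Row 4: A(4,1)–A(4,2)= A(4,2)–A(4,3)= A(4,3)–A(4,4)= A(4,4)–A(4,5)=  → 0/4 unlike.
Total adjacent occupied pairs: 38; unlike-type pairs: 13.
13/38 is already in lowest terms.

13/38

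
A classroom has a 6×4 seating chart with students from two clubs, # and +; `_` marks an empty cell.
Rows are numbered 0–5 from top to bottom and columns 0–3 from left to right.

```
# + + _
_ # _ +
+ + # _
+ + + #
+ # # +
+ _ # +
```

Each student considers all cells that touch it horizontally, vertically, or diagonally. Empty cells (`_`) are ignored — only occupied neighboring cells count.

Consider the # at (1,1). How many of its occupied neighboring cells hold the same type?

2

Occupied neighbors of (1,1): (0,0)=#, (0,1)=+, (0,2)=+, (2,0)=+, (2,1)=+, (2,2)=#.
Same type (#): 2 of 6.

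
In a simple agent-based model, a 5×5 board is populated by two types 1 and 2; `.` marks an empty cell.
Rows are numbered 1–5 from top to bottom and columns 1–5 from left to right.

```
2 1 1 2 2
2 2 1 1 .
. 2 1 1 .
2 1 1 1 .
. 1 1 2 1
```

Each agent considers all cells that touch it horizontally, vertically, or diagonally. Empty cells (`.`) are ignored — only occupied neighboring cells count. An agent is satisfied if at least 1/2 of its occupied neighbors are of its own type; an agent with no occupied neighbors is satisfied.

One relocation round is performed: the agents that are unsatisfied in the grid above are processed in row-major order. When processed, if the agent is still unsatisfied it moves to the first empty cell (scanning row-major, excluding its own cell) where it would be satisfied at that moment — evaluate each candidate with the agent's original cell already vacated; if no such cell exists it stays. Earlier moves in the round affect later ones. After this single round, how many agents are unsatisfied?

1

Initially unsatisfied (in order): (1,2), (1,4), (2,2), (3,2), (4,1), (5,4).
  (1,2) → (2,5).
  (1,4) → (1,2).
  (2,2): now satisfied by earlier moves; stays.
  (3,2) → (3,1).
  (4,1): no empty cell satisfies it; stays.
  (5,4) → (3,2).
Resulting grid:
2 2 1 . 2
2 2 1 1 1
2 2 1 1 .
2 1 1 1 .
. 1 1 . 1
Unsatisfied now: (1,5).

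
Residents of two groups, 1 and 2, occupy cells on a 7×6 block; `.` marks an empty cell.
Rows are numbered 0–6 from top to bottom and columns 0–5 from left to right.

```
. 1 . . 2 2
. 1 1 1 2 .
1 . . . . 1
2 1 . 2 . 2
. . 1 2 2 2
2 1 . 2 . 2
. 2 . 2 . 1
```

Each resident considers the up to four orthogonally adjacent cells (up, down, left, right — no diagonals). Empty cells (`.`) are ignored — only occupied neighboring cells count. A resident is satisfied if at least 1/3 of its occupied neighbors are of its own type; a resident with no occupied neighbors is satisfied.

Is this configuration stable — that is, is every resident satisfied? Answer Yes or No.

(0,1)1 1/1 ✓
(0,4)2 2/2 ✓
(0,5)2 1/1 ✓
(1,1)1 2/2 ✓
(1,2)1 2/2 ✓
(1,3)1 1/2 ✓
(1,4)2 1/2 ✓
(2,0)1 0/1 ✗
(2,5)1 0/1 ✗
(3,0)2 0/2 ✗
(3,1)1 0/1 ✗
(3,3)2 1/1 ✓
(3,5)2 1/2 ✓
(4,2)1 0/1 ✗
(4,3)2 3/4 ✓
(4,4)2 2/2 ✓
(4,5)2 3/3 ✓
(5,0)2 0/1 ✗
(5,1)1 0/2 ✗
(5,3)2 2/2 ✓
(5,5)2 1/2 ✓
(6,1)2 0/1 ✗
(6,3)2 1/1 ✓
(6,5)1 0/1 ✗
For instance (2,0) has only 0/1 same-type neighbors, below 1/3.

No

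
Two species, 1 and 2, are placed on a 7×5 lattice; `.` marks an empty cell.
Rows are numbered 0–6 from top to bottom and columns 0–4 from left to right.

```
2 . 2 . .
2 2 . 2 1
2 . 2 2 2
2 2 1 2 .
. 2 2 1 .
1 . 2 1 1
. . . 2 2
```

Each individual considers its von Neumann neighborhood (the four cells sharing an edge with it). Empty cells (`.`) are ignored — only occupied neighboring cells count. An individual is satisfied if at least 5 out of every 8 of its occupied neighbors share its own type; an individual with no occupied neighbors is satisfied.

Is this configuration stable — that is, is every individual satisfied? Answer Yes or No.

No

Row 0: (0,0)2 1/1 ok · (0,2)2 0/0 ok
Row 1: (1,0)2 3/3 ok · (1,1)2 1/1 ok · (1,3)2 1/2 unhappy · (1,4)1 0/2 unhappy
Row 2: (2,0)2 2/2 ok · (2,2)2 1/2 unhappy · (2,3)2 4/4 ok · (2,4)2 1/2 unhappy
Row 3: (3,0)2 2/2 ok · (3,1)2 2/3 ok · (3,2)1 0/4 unhappy · (3,3)2 1/3 unhappy
Row 4: (4,1)2 2/2 ok · (4,2)2 2/4 unhappy · (4,3)1 1/3 unhappy
Row 5: (5,0)1 0/0 ok · (5,2)2 1/2 unhappy · (5,3)1 2/4 unhappy · (5,4)1 1/2 unhappy
Row 6: (6,3)2 1/2 unhappy · (6,4)2 1/2 unhappy
For instance (1,3) has only 1/2 same-type neighbors, below 5/8.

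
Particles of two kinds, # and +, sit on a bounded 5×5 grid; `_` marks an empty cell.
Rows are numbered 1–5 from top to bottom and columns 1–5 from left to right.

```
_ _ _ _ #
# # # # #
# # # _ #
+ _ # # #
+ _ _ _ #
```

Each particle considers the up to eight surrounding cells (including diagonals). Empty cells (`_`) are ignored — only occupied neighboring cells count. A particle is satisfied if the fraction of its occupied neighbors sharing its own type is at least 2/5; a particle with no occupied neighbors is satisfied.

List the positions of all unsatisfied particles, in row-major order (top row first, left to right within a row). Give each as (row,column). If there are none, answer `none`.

(1,5)# 2/2 satisfied
(2,1)# 3/3 satisfied
(2,2)# 5/5 satisfied
(2,3)# 4/4 satisfied
(2,4)# 5/5 satisfied
(2,5)# 3/3 satisfied
(3,1)# 3/4 satisfied
(3,2)# 6/7 satisfied
(3,3)# 6/6 satisfied
(3,5)# 4/4 satisfied
(4,1)+ 1/3 not
(4,3)# 3/3 satisfied
(4,4)# 5/5 satisfied
(4,5)# 3/3 satisfied
(5,1)+ 1/1 satisfied
(5,5)# 2/2 satisfied

(4,1)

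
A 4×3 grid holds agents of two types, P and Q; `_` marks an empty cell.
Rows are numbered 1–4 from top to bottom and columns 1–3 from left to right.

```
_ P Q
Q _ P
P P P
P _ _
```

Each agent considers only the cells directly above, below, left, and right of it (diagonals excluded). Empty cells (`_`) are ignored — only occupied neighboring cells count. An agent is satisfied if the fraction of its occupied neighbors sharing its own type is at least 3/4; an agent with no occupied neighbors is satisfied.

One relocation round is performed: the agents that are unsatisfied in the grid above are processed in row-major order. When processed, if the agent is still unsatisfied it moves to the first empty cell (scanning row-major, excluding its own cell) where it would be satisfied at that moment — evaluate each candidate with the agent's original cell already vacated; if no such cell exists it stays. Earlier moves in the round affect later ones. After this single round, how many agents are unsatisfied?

0

Initially unsatisfied (in order): (1,2), (1,3), (2,1), (2,3), (3,1).
  (1,2) → (4,2).
  (1,3) → (1,1).
  (2,1) → (1,2).
  (2,3): now satisfied by earlier moves; stays.
  (3,1): now satisfied by earlier moves; stays.
Resulting grid:
Q Q _
_ _ P
P P P
P P _
All satisfied now.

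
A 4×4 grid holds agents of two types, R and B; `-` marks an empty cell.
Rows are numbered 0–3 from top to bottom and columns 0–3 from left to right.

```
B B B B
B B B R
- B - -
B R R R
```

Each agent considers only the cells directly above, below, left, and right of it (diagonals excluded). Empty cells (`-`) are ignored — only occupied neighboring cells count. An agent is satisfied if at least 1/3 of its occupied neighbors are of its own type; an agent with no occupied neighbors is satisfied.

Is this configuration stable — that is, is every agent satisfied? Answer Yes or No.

(0,0)B 2/2 ok
(0,1)B 3/3 ok
(0,2)B 3/3 ok
(0,3)B 1/2 ok
(1,0)B 2/2 ok
(1,1)B 4/4 ok
(1,2)B 2/3 ok
(1,3)R 0/2 unhappy
(2,1)B 1/2 ok
(3,0)B 0/1 unhappy
(3,1)R 1/3 ok
(3,2)R 2/2 ok
(3,3)R 1/1 ok
For instance (1,3) has only 0/2 same-type neighbors, below 1/3.

No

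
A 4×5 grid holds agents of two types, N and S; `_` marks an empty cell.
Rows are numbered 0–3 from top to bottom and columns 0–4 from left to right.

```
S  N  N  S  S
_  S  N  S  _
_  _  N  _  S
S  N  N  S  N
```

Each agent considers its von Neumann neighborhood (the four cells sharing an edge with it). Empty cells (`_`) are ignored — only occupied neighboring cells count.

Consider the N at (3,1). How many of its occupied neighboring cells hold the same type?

1

Occupied neighbors of (3,1): (3,0)=S, (3,2)=N.
Same type (N): 1 of 2.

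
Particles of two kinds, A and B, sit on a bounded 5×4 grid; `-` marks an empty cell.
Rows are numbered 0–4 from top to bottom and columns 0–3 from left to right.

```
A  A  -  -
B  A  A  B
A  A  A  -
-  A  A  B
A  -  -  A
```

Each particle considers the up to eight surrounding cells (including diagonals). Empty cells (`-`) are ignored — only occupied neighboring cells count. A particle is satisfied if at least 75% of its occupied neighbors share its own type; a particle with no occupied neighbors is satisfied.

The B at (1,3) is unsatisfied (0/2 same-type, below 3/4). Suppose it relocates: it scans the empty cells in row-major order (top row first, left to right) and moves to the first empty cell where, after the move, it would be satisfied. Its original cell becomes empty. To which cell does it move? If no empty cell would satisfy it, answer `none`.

none

Vacating (1,3). Empty cells in order:
  (0,2): 0/3 same-type → still unsatisfied.
  (0,3): 0/1 same-type → still unsatisfied.
  (2,3): 1/4 same-type → still unsatisfied.
  (3,0): 0/4 same-type → still unsatisfied.
  (4,1): 0/3 same-type → still unsatisfied.
  (4,2): 1/4 same-type → still unsatisfied.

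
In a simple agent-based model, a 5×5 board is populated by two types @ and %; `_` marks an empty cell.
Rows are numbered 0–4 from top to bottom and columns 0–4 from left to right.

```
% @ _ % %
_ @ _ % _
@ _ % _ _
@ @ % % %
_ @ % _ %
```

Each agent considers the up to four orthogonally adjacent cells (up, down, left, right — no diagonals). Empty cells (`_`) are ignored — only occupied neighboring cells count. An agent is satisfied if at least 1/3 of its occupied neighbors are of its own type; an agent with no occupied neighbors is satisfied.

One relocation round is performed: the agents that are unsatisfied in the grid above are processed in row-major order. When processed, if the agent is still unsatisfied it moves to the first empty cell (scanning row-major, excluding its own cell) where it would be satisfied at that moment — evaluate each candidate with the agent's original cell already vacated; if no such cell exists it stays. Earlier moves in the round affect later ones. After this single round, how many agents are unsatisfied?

0

Initially unsatisfied (in order): (0,0).
  (0,0) → (0,2).
Resulting grid:
_ @ % % %
_ @ _ % _
@ _ % _ _
@ @ % % %
_ @ % _ %
All satisfied now.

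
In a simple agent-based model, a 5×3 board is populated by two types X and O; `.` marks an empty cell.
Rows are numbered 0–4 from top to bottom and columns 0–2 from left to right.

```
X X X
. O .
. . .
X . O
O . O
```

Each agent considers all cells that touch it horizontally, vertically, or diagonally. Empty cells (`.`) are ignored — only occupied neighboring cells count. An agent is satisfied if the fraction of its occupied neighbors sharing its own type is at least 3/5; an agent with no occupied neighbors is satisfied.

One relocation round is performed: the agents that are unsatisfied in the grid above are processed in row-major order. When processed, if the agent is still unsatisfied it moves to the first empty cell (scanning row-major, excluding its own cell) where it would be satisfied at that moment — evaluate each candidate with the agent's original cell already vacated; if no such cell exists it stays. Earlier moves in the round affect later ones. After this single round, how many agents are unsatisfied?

Initially unsatisfied (in order): (0,0), (0,2), (1,1), (3,0), (4,0).
  (0,0) → (1,2).
  (0,2): now satisfied by earlier moves; stays.
  (1,1) → (3,1).
  (3,0) → (0,0).
  (4,0): now satisfied by earlier moves; stays.
Resulting grid:
X X X
. . X
. . .
. O O
O . O
All satisfied now.

0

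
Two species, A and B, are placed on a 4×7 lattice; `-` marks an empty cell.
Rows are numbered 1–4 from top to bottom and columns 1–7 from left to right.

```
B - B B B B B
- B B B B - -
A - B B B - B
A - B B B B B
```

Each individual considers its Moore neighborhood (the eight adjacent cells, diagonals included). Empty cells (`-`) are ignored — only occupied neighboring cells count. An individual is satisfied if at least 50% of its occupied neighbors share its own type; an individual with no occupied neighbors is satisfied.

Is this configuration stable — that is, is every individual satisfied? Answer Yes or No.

Yes

(1,1)B 1/1 satisfied
(1,3)B 4/4 satisfied
(1,4)B 5/5 satisfied
(1,5)B 4/4 satisfied
(1,6)B 3/3 satisfied
(1,7)B 1/1 satisfied
(2,2)B 4/5 satisfied
(2,3)B 6/6 satisfied
(2,4)B 8/8 satisfied
(2,5)B 6/6 satisfied
(3,1)A 1/2 satisfied
(3,3)B 6/6 satisfied
(3,4)B 8/8 satisfied
(3,5)B 6/6 satisfied
(3,7)B 2/2 satisfied
(4,1)A 1/1 satisfied
(4,3)B 3/3 satisfied
(4,4)B 5/5 satisfied
(4,5)B 4/4 satisfied
(4,6)B 4/4 satisfied
(4,7)B 2/2 satisfied
All meet the threshold, so the configuration is stable.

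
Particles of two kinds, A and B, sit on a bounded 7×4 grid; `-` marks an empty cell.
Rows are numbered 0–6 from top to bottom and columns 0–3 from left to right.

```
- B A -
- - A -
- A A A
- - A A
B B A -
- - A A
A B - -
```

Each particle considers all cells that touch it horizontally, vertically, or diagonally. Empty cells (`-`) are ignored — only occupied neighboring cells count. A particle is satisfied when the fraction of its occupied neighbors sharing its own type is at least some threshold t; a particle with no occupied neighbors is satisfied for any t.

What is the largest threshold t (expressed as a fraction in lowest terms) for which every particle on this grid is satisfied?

(0,1)B 0/2
(0,2)A 1/2
(1,2)A 4/5
(2,1)A 3/3
(2,2)A 5/5
(2,3)A 4/4
(3,2)A 5/6
(3,3)A 4/4
(4,0)B 1/1
(4,1)B 1/4
(4,2)A 4/5
(5,2)A 2/4
(5,3)A 2/2
(6,0)A 0/1
(6,1)B 0/2
The smallest same-type fraction is 0/2 at (0,1), which reduces to 0/1. Any threshold above that leaves this particle unsatisfied.

0/1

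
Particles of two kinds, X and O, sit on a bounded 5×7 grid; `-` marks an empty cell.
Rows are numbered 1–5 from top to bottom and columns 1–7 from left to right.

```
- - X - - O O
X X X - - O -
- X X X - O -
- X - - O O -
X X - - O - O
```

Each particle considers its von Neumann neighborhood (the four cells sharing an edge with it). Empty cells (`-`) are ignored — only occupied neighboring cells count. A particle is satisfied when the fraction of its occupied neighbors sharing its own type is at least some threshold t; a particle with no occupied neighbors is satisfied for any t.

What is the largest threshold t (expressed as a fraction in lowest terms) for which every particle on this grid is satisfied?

1/1

(1,3)X 1/1
(1,6)O 2/2
(1,7)O 1/1
(2,1)X 1/1
(2,2)X 3/3
(2,3)X 3/3
(2,6)O 2/2
(3,2)X 3/3
(3,3)X 3/3
(3,4)X 1/1
(3,6)O 2/2
(4,2)X 2/2
(4,5)O 2/2
(4,6)O 2/2
(5,1)X 1/1
(5,2)X 2/2
(5,5)O 1/1
(5,7)O — no occupied neighbors
The smallest same-type fraction is 1/1 at (1,3), which reduces to 1/1. Any threshold above that leaves this particle unsatisfied.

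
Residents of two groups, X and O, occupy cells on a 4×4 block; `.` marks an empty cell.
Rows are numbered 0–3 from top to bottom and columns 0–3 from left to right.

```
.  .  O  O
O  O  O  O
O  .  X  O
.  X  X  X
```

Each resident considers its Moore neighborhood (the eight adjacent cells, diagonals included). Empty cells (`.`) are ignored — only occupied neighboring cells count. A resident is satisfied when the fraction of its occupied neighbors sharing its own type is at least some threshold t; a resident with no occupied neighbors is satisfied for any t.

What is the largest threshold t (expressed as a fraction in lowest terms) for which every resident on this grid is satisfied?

2/5

(0,2)O 4/4
(0,3)O 3/3
(1,0)O 2/2
(1,1)O 4/5
(1,2)O 5/6
(1,3)O 4/5
(2,0)O 2/3
(2,2)X 3/7
(2,3)O 2/5
(3,1)X 2/3
(3,2)X 3/4
(3,3)X 2/3
The smallest same-type fraction is 2/5 at (2,3), which reduces to 2/5. Any threshold above that leaves this resident unsatisfied.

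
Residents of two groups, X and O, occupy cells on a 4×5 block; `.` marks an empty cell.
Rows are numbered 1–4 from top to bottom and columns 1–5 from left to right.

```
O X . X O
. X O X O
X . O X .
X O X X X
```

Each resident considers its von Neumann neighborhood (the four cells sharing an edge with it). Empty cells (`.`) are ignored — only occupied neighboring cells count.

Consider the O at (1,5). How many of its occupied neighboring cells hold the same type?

Occupied neighbors of (1,5): (2,5)=O, (1,4)=X.
Same type (O): 1 of 2.

1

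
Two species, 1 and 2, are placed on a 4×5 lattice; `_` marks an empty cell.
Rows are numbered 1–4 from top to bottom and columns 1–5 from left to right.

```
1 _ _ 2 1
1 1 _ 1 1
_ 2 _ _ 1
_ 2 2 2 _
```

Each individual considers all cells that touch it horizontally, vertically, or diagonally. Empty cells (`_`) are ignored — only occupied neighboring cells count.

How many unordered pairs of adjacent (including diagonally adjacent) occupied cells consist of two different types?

Scan each occupied cell's neighbors to the right and below (and the two forward diagonals) so each pair is counted once.
Row 1: 1(1,1)–1(2,1)= 1(1,1)–1(2,2)= 2(1,4)–1(1,5)≠ 2(1,4)–1(2,4)≠ 2(1,4)–1(2,5)≠ 1(1,5)–1(2,5)= 1(1,5)–1(2,4)=  → 3/7 unlike.
Row 2: 1(2,1)–1(2,2)= 1(2,1)–2(3,2)≠ 1(2,2)–2(3,2)≠ 1(2,4)–1(2,5)= 1(2,4)–1(3,5)= 1(2,5)–1(3,5)=  → 2/6 unlike.
Row 3: 2(3,2)–2(4,2)= 2(3,2)–2(4,3)= 1(3,5)–2(4,4)≠  → 1/3 unlike.
Row 4: 2(4,2)–2(4,3)= 2(4,3)–2(4,4)=  → 0/2 unlike.
Total adjacent occupied pairs: 18; unlike-type pairs: 6.

6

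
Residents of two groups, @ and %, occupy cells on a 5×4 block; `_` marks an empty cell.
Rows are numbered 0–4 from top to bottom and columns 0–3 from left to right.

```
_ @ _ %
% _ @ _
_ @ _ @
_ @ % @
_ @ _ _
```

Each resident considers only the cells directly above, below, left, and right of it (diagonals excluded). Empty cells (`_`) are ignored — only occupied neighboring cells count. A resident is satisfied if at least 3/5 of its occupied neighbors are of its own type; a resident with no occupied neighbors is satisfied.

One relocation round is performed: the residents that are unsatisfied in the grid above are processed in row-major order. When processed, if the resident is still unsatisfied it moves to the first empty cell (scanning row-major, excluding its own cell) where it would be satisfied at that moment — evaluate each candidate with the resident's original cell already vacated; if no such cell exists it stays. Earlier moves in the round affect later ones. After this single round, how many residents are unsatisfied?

Initially unsatisfied (in order): (3,2), (3,3).
  (3,2): no empty cell satisfies it; stays.
  (3,3) → (0,2).
Resulting grid:
_ @ @ %
% _ @ _
_ @ _ @
_ @ % _
_ @ _ _
Unsatisfied now: (0,3), (3,2).

2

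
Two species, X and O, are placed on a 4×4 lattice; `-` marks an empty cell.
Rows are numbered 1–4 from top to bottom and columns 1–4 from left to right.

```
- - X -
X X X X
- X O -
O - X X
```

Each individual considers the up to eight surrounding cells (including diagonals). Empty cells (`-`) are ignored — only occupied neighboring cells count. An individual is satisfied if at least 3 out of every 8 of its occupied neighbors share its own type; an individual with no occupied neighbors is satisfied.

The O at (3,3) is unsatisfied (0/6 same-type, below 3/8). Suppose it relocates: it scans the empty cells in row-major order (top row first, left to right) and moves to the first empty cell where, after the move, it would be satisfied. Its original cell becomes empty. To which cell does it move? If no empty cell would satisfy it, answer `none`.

none

Vacating (3,3). Empty cells in order:
  (1,1): 0/2 same-type → still unsatisfied.
  (1,2): 0/4 same-type → still unsatisfied.
  (1,4): 0/3 same-type → still unsatisfied.
  (3,1): 1/4 same-type → still unsatisfied.
  (3,4): 0/4 same-type → still unsatisfied.
  (4,2): 1/3 same-type → still unsatisfied.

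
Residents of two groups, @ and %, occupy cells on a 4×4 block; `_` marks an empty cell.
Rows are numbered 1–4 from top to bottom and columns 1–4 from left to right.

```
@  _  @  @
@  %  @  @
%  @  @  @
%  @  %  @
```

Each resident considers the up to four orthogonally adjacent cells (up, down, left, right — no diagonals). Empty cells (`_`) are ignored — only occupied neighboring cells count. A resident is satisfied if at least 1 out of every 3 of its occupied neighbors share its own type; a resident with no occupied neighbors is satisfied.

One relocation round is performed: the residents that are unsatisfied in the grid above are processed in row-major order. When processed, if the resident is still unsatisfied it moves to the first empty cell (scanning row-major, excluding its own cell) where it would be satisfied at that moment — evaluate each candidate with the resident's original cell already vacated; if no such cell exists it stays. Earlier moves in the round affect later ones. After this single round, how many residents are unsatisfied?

1

Initially unsatisfied (in order): (2,2), (4,3).
  (2,2): no empty cell satisfies it; stays.
  (4,3) → (1,2).
Resulting grid:
@ % @ @
@ % @ @
% @ @ @
% @ _ @
Unsatisfied now: (2,2).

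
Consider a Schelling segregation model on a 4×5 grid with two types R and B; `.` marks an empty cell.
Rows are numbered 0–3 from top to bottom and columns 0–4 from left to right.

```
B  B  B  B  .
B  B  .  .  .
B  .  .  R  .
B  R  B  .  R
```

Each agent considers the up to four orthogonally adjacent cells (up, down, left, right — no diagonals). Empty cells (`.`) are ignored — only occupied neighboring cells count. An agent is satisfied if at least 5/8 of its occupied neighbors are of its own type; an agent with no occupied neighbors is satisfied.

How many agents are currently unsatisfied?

Row 0: (0,0)B 2/2 satisfied · (0,1)B 3/3 satisfied · (0,2)B 2/2 satisfied · (0,3)B 1/1 satisfied
Row 1: (1,0)B 3/3 satisfied · (1,1)B 2/2 satisfied
Row 2: (2,0)B 2/2 satisfied · (2,3)R 0/0 satisfied
Row 3: (3,0)B 1/2 not · (3,1)R 0/2 not · (3,2)B 0/1 not · (3,4)R 0/0 satisfied
Unsatisfied: (3,0), (3,1), (3,2) — 3 in total.

3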